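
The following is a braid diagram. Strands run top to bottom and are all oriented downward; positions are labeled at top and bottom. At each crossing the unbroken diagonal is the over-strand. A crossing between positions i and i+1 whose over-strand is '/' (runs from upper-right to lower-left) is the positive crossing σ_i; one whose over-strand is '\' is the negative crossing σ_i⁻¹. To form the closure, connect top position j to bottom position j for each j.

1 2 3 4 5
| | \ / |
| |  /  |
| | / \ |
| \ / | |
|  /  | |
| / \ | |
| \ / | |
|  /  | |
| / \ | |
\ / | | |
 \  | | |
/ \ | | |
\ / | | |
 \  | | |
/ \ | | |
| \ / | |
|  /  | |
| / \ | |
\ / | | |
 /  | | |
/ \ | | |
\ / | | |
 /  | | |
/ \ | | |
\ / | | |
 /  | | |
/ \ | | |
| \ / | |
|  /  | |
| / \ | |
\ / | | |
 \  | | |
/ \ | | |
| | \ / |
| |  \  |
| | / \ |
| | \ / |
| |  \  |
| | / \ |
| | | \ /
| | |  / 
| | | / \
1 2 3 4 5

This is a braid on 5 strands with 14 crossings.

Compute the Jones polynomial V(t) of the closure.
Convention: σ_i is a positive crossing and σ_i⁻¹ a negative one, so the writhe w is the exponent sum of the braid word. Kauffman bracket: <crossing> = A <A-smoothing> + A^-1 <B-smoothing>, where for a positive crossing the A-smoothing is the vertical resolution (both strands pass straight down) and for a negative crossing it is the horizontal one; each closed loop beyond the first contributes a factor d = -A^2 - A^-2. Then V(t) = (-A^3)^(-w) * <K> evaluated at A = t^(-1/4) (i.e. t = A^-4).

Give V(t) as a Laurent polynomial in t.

-t^8 + 2*t^7 - 4*t^6 + 5*t^5 - 5*t^4 + 6*t^3 - 4*t^2 + 3*t - 1

Derivation:
Reading the diagram top to bottom ('/'-over between positions i,i+1 = s_i, '\'-over = s_i^-1): braid word = s3 s2 s2 s1^-1 s1^-1 s2 s1 s1 s1 s2 s1^-1 s3^-1 s3^-1 s4.
The presented braid s3 s2 s2 s1^-1 s1^-1 s2 s1 s1 s1 s2 s1^-1 s3^-1 s3^-1 s4 on 5 strands reduces by inverse Markov moves (closure unchanged at each step):
  Destabilize: the word has the form β·s4 where s4 occurs only as the final letter (β ∈ B_4); drop it and the last strand → 4 strands.
  Deconjugate: the word is γ·β·γ⁻¹ with γ = s3 (prefix) and γ⁻¹ = s3^-1 (suffix); strip both.
  Destabilize: the word has the form β·s3^-1 where s3^-1 occurs only as the final letter (β ∈ B_3); drop it and the last strand → 3 strands.
Reduced to β = s2 s2 s1^-1 s1^-1 s2 s1 s1 s1 s2 s1^-1 on 3 strands, 10 crossings.
Compute on β:
Braid: s2 s2 s1^-1 s1^-1 s2 s1 s1 s1 s2 s1^-1 on 3 strands, 10 crossings.
Writhe w = (#positive) - (#negative) = 7 - 3 = 4.
Enumerate smoothing states for the bracket polynomial. There are 2^10 = 1024 states.
For each crossing: s=0 is the vertical smoothing, s=1 horizontal. Crossing k contributes A^(sign_k * (1 - 2*s_k)); loop factor d = -A^2 - A^-2.
Tabulate the states by total A-exponent and number of loops L (A-exp: L × count):
  A^10: L=4 ×1
  A^8: L=3 ×7, L=5 ×3
  A^6: L=2 ×19, L=4 ×23, L=6 ×3
  A^4: L=1 ×20, L=3 ×75, L=5 ×24, L=7 ×1
  A^2: L=2 ×114, L=4 ×86, L=6 ×10
  A^0: L=1 ×51, L=3 ×155, L=5 ×45, L=7 ×1
  A^-2: L=2 ×102, L=4 ×98, L=6 ×10
  A^-4: L=3 ×89, L=5 ×30, L=7 ×1
  A^-6: L=4 ×41, L=6 ×4
  A^-8: L=5 ×10
  A^-10: L=6 ×1
Each group contributes A^e * Σ count * d^(L-1):
Powers of d = -A^2 - A^-2: d^2 = A^4 + 2 + A^-4; d^3 = -A^6 - 3*A^2 - 3*A^-2 - A^-6; d^4 = A^8 + 4*A^4 + 6 + 4*A^-4 + A^-8; d^5 = -A^10 - 5*A^6 - 10*A^2 - 10*A^-2 - 5*A^-6 - A^-10; d^6 = A^12 + 6*A^8 + 15*A^4 + 20 + 15*A^-4 + 6*A^-8 + A^-12.
  A^10 * (d^3) = -A^16 - 3*A^12 - 3*A^8 - A^4
  A^8 * (7*d^2 + 3*d^4) = 3*A^16 + 19*A^12 + 32*A^8 + 19*A^4 + 3
  A^6 * (19*d + 23*d^3 + 3*d^5) = -3*A^16 - 38*A^12 - 118*A^8 - 118*A^4 - 38 - 3*A^-4
  A^4 * (20 + 75*d^2 + 24*d^4 + d^6) = A^16 + 30*A^12 + 186*A^8 + 334*A^4 + 186 + 30*A^-4 + A^-8
  A^2 * (114*d + 86*d^3 + 10*d^5) = -10*A^12 - 136*A^8 - 472*A^4 - 472 - 136*A^-4 - 10*A^-8
  A^0 * (51 + 155*d^2 + 45*d^4 + d^6) = A^12 + 51*A^8 + 350*A^4 + 651 + 350*A^-4 + 51*A^-8 + A^-12
  A^-2 * (102*d + 98*d^3 + 10*d^5) = -10*A^8 - 148*A^4 - 496 - 496*A^-4 - 148*A^-8 - 10*A^-12
  A^-4 * (89*d^2 + 30*d^4 + d^6) = A^8 + 36*A^4 + 224 + 378*A^-4 + 224*A^-8 + 36*A^-12 + A^-16
  A^-6 * (41*d^3 + 4*d^5) = -4*A^4 - 61 - 163*A^-4 - 163*A^-8 - 61*A^-12 - 4*A^-16
  A^-8 * (10*d^4) = 10 + 40*A^-4 + 60*A^-8 + 40*A^-12 + 10*A^-16
  A^-10 * (d^5) = -1 - 5*A^-4 - 10*A^-8 - 10*A^-12 - 5*A^-16 - A^-20
Summing the groups: <K> = -A^12 + 3*A^8 - 4*A^4 + 6 - 5*A^-4 + 5*A^-8 - 4*A^-12 + 2*A^-16 - A^-20
Normalise by the writhe: (-A^3)^(-w) = (-A^3)^(-4) = A^-12, so f(A) = A^-12 * <K> = -1 + 3*A^-4 - 4*A^-8 + 6*A^-12 - 5*A^-16 + 5*A^-20 - 4*A^-24 + 2*A^-28 - A^-32.
Substitute A = t^(-1/4), i.e. A^e → t^(-e/4): V(t) = -t^8 + 2*t^7 - 4*t^6 + 5*t^5 - 5*t^4 + 6*t^3 - 4*t^2 + 3*t - 1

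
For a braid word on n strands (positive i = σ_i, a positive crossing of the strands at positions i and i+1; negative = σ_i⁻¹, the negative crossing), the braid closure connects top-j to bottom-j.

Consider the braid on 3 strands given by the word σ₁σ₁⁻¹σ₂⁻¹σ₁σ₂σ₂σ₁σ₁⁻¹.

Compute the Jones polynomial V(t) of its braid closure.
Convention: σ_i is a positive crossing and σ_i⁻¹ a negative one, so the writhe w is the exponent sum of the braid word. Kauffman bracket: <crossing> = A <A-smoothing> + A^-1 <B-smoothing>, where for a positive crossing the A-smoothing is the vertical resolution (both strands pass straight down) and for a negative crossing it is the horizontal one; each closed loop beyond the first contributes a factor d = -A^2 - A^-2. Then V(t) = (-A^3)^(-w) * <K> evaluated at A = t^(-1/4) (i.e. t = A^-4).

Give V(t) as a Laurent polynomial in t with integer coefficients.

1

Derivation:
The presented braid s1 s1^-1 s2^-1 s1 s2 s2 s1 s1^-1 on 3 strands reduces by inverse Markov moves (closure unchanged at each step):
  Deconjugate: the word is γ·β·γ⁻¹ with γ = s1 s1^-1 (prefix) and γ⁻¹ = s1 s1^-1 (suffix); strip both.
Reduced to β = s2^-1 s1 s2 s2 on 3 strands, 4 crossings.
Compute on β:
Braid: s2^-1 s1 s2 s2 on 3 strands, 4 crossings.
Writhe w = (#positive) - (#negative) = 3 - 1 = 2.
Computing the Kauffman bracket via state sum. There are 2^4 = 16 states.
For each crossing: s=0 is the vertical smoothing, s=1 horizontal. Crossing k contributes A^(sign_k * (1 - 2*s_k)); loop factor d = -A^2 - A^-2.
  state 0000: A-exp=+2, loops=3, term = A^2 * d^2
  state 0001: A-exp=+0, loops=2, term = A^0 * d^1
  state 0010: A-exp=+0, loops=2, term = A^0 * d^1
  state 0011: A-exp=-2, loops=3, term = A^-2 * d^2
  state 0100: A-exp=+0, loops=2, term = A^0 * d^1
  state 0101: A-exp=-2, loops=1, term = A^-2 * d^0
  state 0110: A-exp=-2, loops=1, term = A^-2 * d^0
  state 0111: A-exp=-4, loops=2, term = A^-4 * d^1
  state 1000: A-exp=+4, loops=2, term = A^4 * d^1
  state 1001: A-exp=+2, loops=3, term = A^2 * d^2
  state 1010: A-exp=+2, loops=3, term = A^2 * d^2
  state 1011: A-exp=+0, loops=4, term = A^0 * d^3
  state 1100: A-exp=+2, loops=1, term = A^2 * d^0
  state 1101: A-exp=+0, loops=2, term = A^0 * d^1
  state 1110: A-exp=+0, loops=2, term = A^0 * d^1
  state 1111: A-exp=-2, loops=3, term = A^-2 * d^2
Collect the terms by A-exponent (count of states per loop number):
Powers of d = -A^2 - A^-2: d^2 = A^4 + 2 + A^-4; d^3 = -A^6 - 3*A^2 - 3*A^-2 - A^-6.
  A^4 * (d) = -A^6 - A^2
  A^2 * (1 + 3*d^2) = 3*A^6 + 7*A^2 + 3*A^-2
  A^0 * (5*d + d^3) = -A^6 - 8*A^2 - 8*A^-2 - A^-6
  A^-2 * (2 + 2*d^2) = 2*A^2 + 6*A^-2 + 2*A^-6
  A^-4 * (d) = -A^-2 - A^-6
Summing the groups: <K> = A^6
Normalise by the writhe: (-A^3)^(-w) = (-A^3)^(-2) = A^-6, so f(A) = A^-6 * <K> = 1.
Substitute A = t^(-1/4), i.e. A^e → t^(-e/4): V(t) = 1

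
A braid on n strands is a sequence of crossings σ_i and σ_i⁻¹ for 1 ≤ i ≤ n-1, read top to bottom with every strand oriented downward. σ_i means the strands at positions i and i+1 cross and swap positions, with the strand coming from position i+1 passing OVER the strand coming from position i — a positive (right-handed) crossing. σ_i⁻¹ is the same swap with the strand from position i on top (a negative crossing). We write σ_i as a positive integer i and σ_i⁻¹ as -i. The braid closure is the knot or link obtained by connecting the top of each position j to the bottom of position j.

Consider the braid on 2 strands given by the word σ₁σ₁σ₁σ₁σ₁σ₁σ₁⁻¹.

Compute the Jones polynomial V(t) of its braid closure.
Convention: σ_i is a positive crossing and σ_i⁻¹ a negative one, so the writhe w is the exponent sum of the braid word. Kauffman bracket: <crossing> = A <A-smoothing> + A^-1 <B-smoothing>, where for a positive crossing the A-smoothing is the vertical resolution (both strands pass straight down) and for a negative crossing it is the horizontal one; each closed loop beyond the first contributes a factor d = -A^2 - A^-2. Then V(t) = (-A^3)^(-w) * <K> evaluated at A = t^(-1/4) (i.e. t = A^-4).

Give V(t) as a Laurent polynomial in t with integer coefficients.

The presented braid s1 s1 s1 s1 s1 s1 s1^-1 on 2 strands reduces by inverse Markov moves (closure unchanged at each step):
  Deconjugate: the word is γ·β·γ⁻¹ with γ = s1 (prefix) and γ⁻¹ = s1^-1 (suffix); strip both.
Reduced to β = s1 s1 s1 s1 s1 on 2 strands, 5 crossings.
Compute on β:
Braid: s1 s1 s1 s1 s1 on 2 strands, 5 crossings.
Writhe w = (#positive) - (#negative) = 5 - 0 = 5.
State-sum expansion of <K>. There are 2^5 = 32 states.
Each crossing splits two ways (0=vertical, 1=horizontal). The state's weight is A^(#A-smoothings - #B-smoothings) * d^(loops - 1).
  state 00000: A-exp=+5, loops=2, term = A^5 * d^1
  state 00001: A-exp=+3, loops=1, term = A^3 * d^0
  state 00010: A-exp=+3, loops=1, term = A^3 * d^0
  state 00011: A-exp=+1, loops=2, term = A^1 * d^1
  state 00100: A-exp=+3, loops=1, term = A^3 * d^0
  state 00101: A-exp=+1, loops=2, term = A^1 * d^1
  state 00110: A-exp=+1, loops=2, term = A^1 * d^1
  state 00111: A-exp=-1, loops=3, term = A^-1 * d^2
  state 01000: A-exp=+3, loops=1, term = A^3 * d^0
  state 01001: A-exp=+1, loops=2, term = A^1 * d^1
  state 01010: A-exp=+1, loops=2, term = A^1 * d^1
  state 01011: A-exp=-1, loops=3, term = A^-1 * d^2
  state 01100: A-exp=+1, loops=2, term = A^1 * d^1
  state 01101: A-exp=-1, loops=3, term = A^-1 * d^2
  state 01110: A-exp=-1, loops=3, term = A^-1 * d^2
  state 01111: A-exp=-3, loops=4, term = A^-3 * d^3
  state 10000: A-exp=+3, loops=1, term = A^3 * d^0
  state 10001: A-exp=+1, loops=2, term = A^1 * d^1
  state 10010: A-exp=+1, loops=2, term = A^1 * d^1
  state 10011: A-exp=-1, loops=3, term = A^-1 * d^2
  state 10100: A-exp=+1, loops=2, term = A^1 * d^1
  state 10101: A-exp=-1, loops=3, term = A^-1 * d^2
  state 10110: A-exp=-1, loops=3, term = A^-1 * d^2
  state 10111: A-exp=-3, loops=4, term = A^-3 * d^3
  state 11000: A-exp=+1, loops=2, term = A^1 * d^1
  state 11001: A-exp=-1, loops=3, term = A^-1 * d^2
  state 11010: A-exp=-1, loops=3, term = A^-1 * d^2
  state 11011: A-exp=-3, loops=4, term = A^-3 * d^3
  state 11100: A-exp=-1, loops=3, term = A^-1 * d^2
  state 11101: A-exp=-3, loops=4, term = A^-3 * d^3
  state 11110: A-exp=-3, loops=4, term = A^-3 * d^3
  state 11111: A-exp=-5, loops=5, term = A^-5 * d^4
Collect the terms by A-exponent (count of states per loop number):
Powers of d = -A^2 - A^-2: d^2 = A^4 + 2 + A^-4; d^3 = -A^6 - 3*A^2 - 3*A^-2 - A^-6; d^4 = A^8 + 4*A^4 + 6 + 4*A^-4 + A^-8.
  A^5 * (d) = -A^7 - A^3
  A^3 * (5) = 5*A^3
  A^1 * (10*d) = -10*A^3 - 10*A^-1
  A^-1 * (10*d^2) = 10*A^3 + 20*A^-1 + 10*A^-5
  A^-3 * (5*d^3) = -5*A^3 - 15*A^-1 - 15*A^-5 - 5*A^-9
  A^-5 * (d^4) = A^3 + 4*A^-1 + 6*A^-5 + 4*A^-9 + A^-13
Summing the groups: <K> = -A^7 - A^-1 + A^-5 - A^-9 + A^-13
Normalise by the writhe: (-A^3)^(-w) = (-A^3)^(-5) = -A^-15, so f(A) = -A^-15 * <K> = A^-8 + A^-16 - A^-20 + A^-24 - A^-28.
Substitute A = t^(-1/4), i.e. A^e → t^(-e/4): V(t) = -t^7 + t^6 - t^5 + t^4 + t^2

Answer: -t^7 + t^6 - t^5 + t^4 + t^2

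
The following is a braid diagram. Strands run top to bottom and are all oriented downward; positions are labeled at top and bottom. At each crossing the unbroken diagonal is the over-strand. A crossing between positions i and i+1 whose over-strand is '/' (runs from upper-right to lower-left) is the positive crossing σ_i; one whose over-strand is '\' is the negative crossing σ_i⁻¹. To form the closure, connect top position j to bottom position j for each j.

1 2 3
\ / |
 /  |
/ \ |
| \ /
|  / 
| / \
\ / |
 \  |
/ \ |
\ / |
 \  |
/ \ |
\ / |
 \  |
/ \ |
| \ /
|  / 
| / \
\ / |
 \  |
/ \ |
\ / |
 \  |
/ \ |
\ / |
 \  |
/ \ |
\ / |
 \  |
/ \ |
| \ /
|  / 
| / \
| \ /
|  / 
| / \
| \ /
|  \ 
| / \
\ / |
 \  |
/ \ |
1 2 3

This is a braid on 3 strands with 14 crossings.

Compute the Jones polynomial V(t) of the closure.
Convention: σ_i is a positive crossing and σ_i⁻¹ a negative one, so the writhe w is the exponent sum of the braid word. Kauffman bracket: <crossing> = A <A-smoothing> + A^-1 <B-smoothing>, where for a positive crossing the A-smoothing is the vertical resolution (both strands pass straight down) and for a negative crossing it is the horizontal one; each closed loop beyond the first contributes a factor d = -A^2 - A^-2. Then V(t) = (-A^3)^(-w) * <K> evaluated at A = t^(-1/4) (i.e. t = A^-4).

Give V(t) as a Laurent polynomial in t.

Reading the diagram top to bottom ('/'-over between positions i,i+1 = s_i, '\'-over = s_i^-1): braid word = s1 s2 s1^-1 s1^-1 s1^-1 s2 s1^-1 s1^-1 s1^-1 s1^-1 s2 s2 s2^-1 s1^-1.
The presented braid s1 s2 s1^-1 s1^-1 s1^-1 s2 s1^-1 s1^-1 s1^-1 s1^-1 s2 s2 s2^-1 s1^-1 on 3 strands reduces by inverse Markov moves (closure unchanged at each step):
  Deconjugate: the word is γ·β·γ⁻¹ with γ = s1 s2 (prefix) and γ⁻¹ = s2^-1 s1^-1 (suffix); strip both.
Reduced to β = s1^-1 s1^-1 s1^-1 s2 s1^-1 s1^-1 s1^-1 s1^-1 s2 s2 on 3 strands, 10 crossings.
Compute on β:
Braid: s1^-1 s1^-1 s1^-1 s2 s1^-1 s1^-1 s1^-1 s1^-1 s2 s2 on 3 strands, 10 crossings.
Writhe w = (#positive) - (#negative) = 3 - 7 = -4.
Computing the Kauffman bracket via state sum. There are 2^10 = 1024 states.
Smooth each crossing (0=||, 1=⌣⌢); contribution A^(Σ sign_k(1-2s_k)) * d^(L-1).
Tabulate the states by total A-exponent and number of loops L (A-exp: L × count):
  A^10: L=8 ×1
  A^8: L=7 ×10
  A^6: L=6 ×44, L=8 ×1
  A^4: L=5 ×112, L=7 ×8
  A^2: L=4 ×182, L=6 ×28
  A^0: L=3 ×194, L=5 ×58
  A^-2: L=2 ×130, L=4 ×79, L=6 ×1
  A^-4: L=1 ×45, L=3 ×70, L=5 ×5
  A^-6: L=2 ×36, L=4 ×9
  A^-8: L=3 ×10
  A^-10: L=4 ×1
Each group contributes A^e * Σ count * d^(L-1):
Powers of d = -A^2 - A^-2: d^2 = A^4 + 2 + A^-4; d^3 = -A^6 - 3*A^2 - 3*A^-2 - A^-6; d^4 = A^8 + 4*A^4 + 6 + 4*A^-4 + A^-8; d^5 = -A^10 - 5*A^6 - 10*A^2 - 10*A^-2 - 5*A^-6 - A^-10; d^6 = A^12 + 6*A^8 + 15*A^4 + 20 + 15*A^-4 + 6*A^-8 + A^-12; d^7 = -A^14 - 7*A^10 - 21*A^6 - 35*A^2 - 35*A^-2 - 21*A^-6 - 7*A^-10 - A^-14.
  A^10 * (d^7) = -A^24 - 7*A^20 - 21*A^16 - 35*A^12 - 35*A^8 - 21*A^4 - 7 - A^-4
  A^8 * (10*d^6) = 10*A^20 + 60*A^16 + 150*A^12 + 200*A^8 + 150*A^4 + 60 + 10*A^-4
  A^6 * (44*d^5 + d^7) = -A^20 - 51*A^16 - 241*A^12 - 475*A^8 - 475*A^4 - 241 - 51*A^-4 - A^-8
  A^4 * (112*d^4 + 8*d^6) = 8*A^16 + 160*A^12 + 568*A^8 + 832*A^4 + 568 + 160*A^-4 + 8*A^-8
  A^2 * (182*d^3 + 28*d^5) = -28*A^12 - 322*A^8 - 826*A^4 - 826 - 322*A^-4 - 28*A^-8
  A^0 * (194*d^2 + 58*d^4) = 58*A^8 + 426*A^4 + 736 + 426*A^-4 + 58*A^-8
  A^-2 * (130*d + 79*d^3 + d^5) = -A^8 - 84*A^4 - 377 - 377*A^-4 - 84*A^-8 - A^-12
  A^-4 * (45 + 70*d^2 + 5*d^4) = 5*A^4 + 90 + 215*A^-4 + 90*A^-8 + 5*A^-12
  A^-6 * (36*d + 9*d^3) = -9 - 63*A^-4 - 63*A^-8 - 9*A^-12
  A^-8 * (10*d^2) = 10*A^-4 + 20*A^-8 + 10*A^-12
  A^-10 * (d^3) = -A^-4 - 3*A^-8 - 3*A^-12 - A^-16
Summing the groups: <K> = -A^24 + 2*A^20 - 4*A^16 + 6*A^12 - 7*A^8 + 7*A^4 - 6 + 6*A^-4 - 3*A^-8 + 2*A^-12 - A^-16
Normalise by the writhe: (-A^3)^(-w) = (-A^3)^(4) = A^12, so f(A) = A^12 * <K> = -A^36 + 2*A^32 - 4*A^28 + 6*A^24 - 7*A^20 + 7*A^16 - 6*A^12 + 6*A^8 - 3*A^4 + 2 - A^-4.
Substitute A = t^(-1/4), i.e. A^e → t^(-e/4): V(t) = -t + 2 - 3*t^-1 + 6*t^-2 - 6*t^-3 + 7*t^-4 - 7*t^-5 + 6*t^-6 - 4*t^-7 + 2*t^-8 - t^-9

Answer: -t + 2 - 3*t^-1 + 6*t^-2 - 6*t^-3 + 7*t^-4 - 7*t^-5 + 6*t^-6 - 4*t^-7 + 2*t^-8 - t^-9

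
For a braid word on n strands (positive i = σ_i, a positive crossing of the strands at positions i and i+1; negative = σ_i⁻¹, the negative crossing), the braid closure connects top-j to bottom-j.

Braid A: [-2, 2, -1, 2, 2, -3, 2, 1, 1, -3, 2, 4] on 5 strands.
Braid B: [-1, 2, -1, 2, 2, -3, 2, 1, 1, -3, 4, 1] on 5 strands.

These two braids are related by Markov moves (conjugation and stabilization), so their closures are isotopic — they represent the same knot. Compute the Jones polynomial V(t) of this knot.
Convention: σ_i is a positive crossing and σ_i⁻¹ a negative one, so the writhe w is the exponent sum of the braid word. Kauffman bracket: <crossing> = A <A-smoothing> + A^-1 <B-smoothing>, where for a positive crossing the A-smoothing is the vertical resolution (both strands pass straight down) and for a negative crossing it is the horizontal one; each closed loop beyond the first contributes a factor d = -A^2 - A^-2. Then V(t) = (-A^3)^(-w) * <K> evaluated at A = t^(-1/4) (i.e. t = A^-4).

Markov-equivalent braids have isotopic closures, hence identical knot invariants. Strip the Markov moves from each word to reach a common short braid β, then compute V(t) once on β.
Braid A: s2^-1 s2 s1^-1 s2 s2 s3^-1 s2 s1 s1 s3^-1 s2 s4 on 5 strands reduces by inverse Markov moves (closure unchanged at each step):
  Destabilize: the word has the form β·s4 where s4 occurs only as the final letter (β ∈ B_4); drop it and the last strand → 4 strands.
  Deconjugate: the word is γ·β·γ⁻¹ with γ = s2^-1 (prefix) and γ⁻¹ = s2 (suffix); strip both.
Reduced to β = s2 s1^-1 s2 s2 s3^-1 s2 s1 s1 s3^-1 on 4 strands, 9 crossings.
Braid B: s1^-1 s2 s1^-1 s2 s2 s3^-1 s2 s1 s1 s3^-1 s4 s1 on 5 strands reduces by inverse Markov moves (closure unchanged at each step):
  Deconjugate: the word is γ·β·γ⁻¹ with γ = s1^-1 (prefix) and γ⁻¹ = s1 (suffix); strip both.
  Destabilize: the word has the form β·s4 where s4 occurs only as the final letter (β ∈ B_4); drop it and the last strand → 4 strands.
Reduced to β = s2 s1^-1 s2 s2 s3^-1 s2 s1 s1 s3^-1 on 4 strands, 9 crossings.
Both give the same β = s2 s1^-1 s2 s2 s3^-1 s2 s1 s1 s3^-1 on 4 strands, so one state sum suffices:
Braid: s2 s1^-1 s2 s2 s3^-1 s2 s1 s1 s3^-1 on 4 strands, 9 crossings.
Writhe w = (#positive) - (#negative) = 6 - 3 = 3.
State-sum expansion of <K>. There are 2^9 = 512 states.
Each crossing splits two ways (0=vertical, 1=horizontal). The state's weight is A^(#A-smoothings - #B-smoothings) * d^(loops - 1).
Tabulate the states by total A-exponent and number of loops L (A-exp: L × count):
  A^9: L=3 ×1
  A^7: L=2 ×6, L=4 ×3
  A^5: L=1 ×11, L=3 ×24, L=5 ×1
  A^3: L=2 ×68, L=4 ×16
  A^1: L=1 ×38, L=3 ×85, L=5 ×3
  A^-1: L=2 ×77, L=4 ×49
  A^-3: L=3 ×69, L=5 ×15
  A^-5: L=4 ×34, L=6 ×2
  A^-7: L=5 ×9
  A^-9: L=6 ×1
Each group contributes A^e * Σ count * d^(L-1):
Powers of d = -A^2 - A^-2: d^2 = A^4 + 2 + A^-4; d^3 = -A^6 - 3*A^2 - 3*A^-2 - A^-6; d^4 = A^8 + 4*A^4 + 6 + 4*A^-4 + A^-8; d^5 = -A^10 - 5*A^6 - 10*A^2 - 10*A^-2 - 5*A^-6 - A^-10.
  A^9 * (d^2) = A^13 + 2*A^9 + A^5
  A^7 * (6*d + 3*d^3) = -3*A^13 - 15*A^9 - 15*A^5 - 3*A
  A^5 * (11 + 24*d^2 + d^4) = A^13 + 28*A^9 + 65*A^5 + 28*A + A^-3
  A^3 * (68*d + 16*d^3) = -16*A^9 - 116*A^5 - 116*A - 16*A^-3
  A^1 * (38 + 85*d^2 + 3*d^4) = 3*A^9 + 97*A^5 + 226*A + 97*A^-3 + 3*A^-7
  A^-1 * (77*d + 49*d^3) = -49*A^5 - 224*A - 224*A^-3 - 49*A^-7
  A^-3 * (69*d^2 + 15*d^4) = 15*A^5 + 129*A + 228*A^-3 + 129*A^-7 + 15*A^-11
  A^-5 * (34*d^3 + 2*d^5) = -2*A^5 - 44*A - 122*A^-3 - 122*A^-7 - 44*A^-11 - 2*A^-15
  A^-7 * (9*d^4) = 9*A + 36*A^-3 + 54*A^-7 + 36*A^-11 + 9*A^-15
  A^-9 * (d^5) = -A - 5*A^-3 - 10*A^-7 - 10*A^-11 - 5*A^-15 - A^-19
Summing the groups: <K> = -A^13 + 2*A^9 - 4*A^5 + 4*A - 5*A^-3 + 5*A^-7 - 3*A^-11 + 2*A^-15 - A^-19
Normalise by the writhe: (-A^3)^(-w) = (-A^3)^(-3) = -A^-9, so f(A) = -A^-9 * <K> = A^4 - 2 + 4*A^-4 - 4*A^-8 + 5*A^-12 - 5*A^-16 + 3*A^-20 - 2*A^-24 + A^-28.
Substitute A = t^(-1/4), i.e. A^e → t^(-e/4): V(t) = t^7 - 2*t^6 + 3*t^5 - 5*t^4 + 5*t^3 - 4*t^2 + 4*t - 2 + t^-1

Answer: t^7 - 2*t^6 + 3*t^5 - 5*t^4 + 5*t^3 - 4*t^2 + 4*t - 2 + t^-1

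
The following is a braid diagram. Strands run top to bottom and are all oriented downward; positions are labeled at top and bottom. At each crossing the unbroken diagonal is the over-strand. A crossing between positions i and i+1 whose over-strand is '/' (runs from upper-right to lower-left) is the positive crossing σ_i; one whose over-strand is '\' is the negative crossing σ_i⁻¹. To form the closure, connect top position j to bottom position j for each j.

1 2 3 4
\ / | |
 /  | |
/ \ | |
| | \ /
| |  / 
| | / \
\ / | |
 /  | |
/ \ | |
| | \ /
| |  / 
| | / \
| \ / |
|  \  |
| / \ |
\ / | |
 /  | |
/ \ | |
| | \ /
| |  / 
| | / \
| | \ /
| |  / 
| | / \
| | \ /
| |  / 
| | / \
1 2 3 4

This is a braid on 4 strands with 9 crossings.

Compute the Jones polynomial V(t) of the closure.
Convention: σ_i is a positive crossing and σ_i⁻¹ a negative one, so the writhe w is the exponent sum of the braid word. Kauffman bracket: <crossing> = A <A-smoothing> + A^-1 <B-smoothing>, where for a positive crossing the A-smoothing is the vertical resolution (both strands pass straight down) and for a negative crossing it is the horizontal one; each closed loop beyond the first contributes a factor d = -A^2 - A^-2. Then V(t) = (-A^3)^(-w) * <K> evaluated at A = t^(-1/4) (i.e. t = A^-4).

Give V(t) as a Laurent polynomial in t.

Reading the diagram top to bottom ('/'-over between positions i,i+1 = s_i, '\'-over = s_i^-1): braid word = s1 s3 s1 s3 s2^-1 s1 s3 s3 s3.
Braid: s1 s3 s1 s3 s2^-1 s1 s3 s3 s3 on 4 strands, 9 crossings.
Writhe w = (#positive) - (#negative) = 8 - 1 = 7.
State-sum expansion of <K>. There are 2^9 = 512 states.
Each crossing splits two ways (0=vertical, 1=horizontal). The state's weight is A^(#A-smoothings - #B-smoothings) * d^(loops - 1).
Tabulate the states by total A-exponent and number of loops L (A-exp: L × count):
  A^9: L=3 ×1
  A^7: L=2 ×8, L=4 ×1
  A^5: L=1 ×15, L=3 ×21
  A^3: L=2 ×60, L=4 ×24
  A^1: L=3 ×110, L=5 ×16
  A^-1: L=4 ×120, L=6 ×6
  A^-3: L=5 ×83, L=7 ×1
  A^-5: L=6 ×36
  A^-7: L=7 ×9
  A^-9: L=8 ×1
Each group contributes A^e * Σ count * d^(L-1):
Powers of d = -A^2 - A^-2: d^2 = A^4 + 2 + A^-4; d^3 = -A^6 - 3*A^2 - 3*A^-2 - A^-6; d^4 = A^8 + 4*A^4 + 6 + 4*A^-4 + A^-8; d^5 = -A^10 - 5*A^6 - 10*A^2 - 10*A^-2 - 5*A^-6 - A^-10; d^6 = A^12 + 6*A^8 + 15*A^4 + 20 + 15*A^-4 + 6*A^-8 + A^-12; d^7 = -A^14 - 7*A^10 - 21*A^6 - 35*A^2 - 35*A^-2 - 21*A^-6 - 7*A^-10 - A^-14.
  A^9 * (d^2) = A^13 + 2*A^9 + A^5
  A^7 * (8*d + d^3) = -A^13 - 11*A^9 - 11*A^5 - A
  A^5 * (15 + 21*d^2) = 21*A^9 + 57*A^5 + 21*A
  A^3 * (60*d + 24*d^3) = -24*A^9 - 132*A^5 - 132*A - 24*A^-3
  A^1 * (110*d^2 + 16*d^4) = 16*A^9 + 174*A^5 + 316*A + 174*A^-3 + 16*A^-7
  A^-1 * (120*d^3 + 6*d^5) = -6*A^9 - 150*A^5 - 420*A - 420*A^-3 - 150*A^-7 - 6*A^-11
  A^-3 * (83*d^4 + d^6) = A^9 + 89*A^5 + 347*A + 518*A^-3 + 347*A^-7 + 89*A^-11 + A^-15
  A^-5 * (36*d^5) = -36*A^5 - 180*A - 360*A^-3 - 360*A^-7 - 180*A^-11 - 36*A^-15
  A^-7 * (9*d^6) = 9*A^5 + 54*A + 135*A^-3 + 180*A^-7 + 135*A^-11 + 54*A^-15 + 9*A^-19
  A^-9 * (d^7) = -A^5 - 7*A - 21*A^-3 - 35*A^-7 - 35*A^-11 - 21*A^-15 - 7*A^-19 - A^-23
Summing the groups: <K> = -A^9 - 2*A + 2*A^-3 - 2*A^-7 + 3*A^-11 - 2*A^-15 + 2*A^-19 - A^-23
Normalise by the writhe: (-A^3)^(-w) = (-A^3)^(-7) = -A^-21, so f(A) = -A^-21 * <K> = A^-12 + 2*A^-20 - 2*A^-24 + 2*A^-28 - 3*A^-32 + 2*A^-36 - 2*A^-40 + A^-44.
Substitute A = t^(-1/4), i.e. A^e → t^(-e/4): V(t) = t^11 - 2*t^10 + 2*t^9 - 3*t^8 + 2*t^7 - 2*t^6 + 2*t^5 + t^3

Answer: t^11 - 2*t^10 + 2*t^9 - 3*t^8 + 2*t^7 - 2*t^6 + 2*t^5 + t^3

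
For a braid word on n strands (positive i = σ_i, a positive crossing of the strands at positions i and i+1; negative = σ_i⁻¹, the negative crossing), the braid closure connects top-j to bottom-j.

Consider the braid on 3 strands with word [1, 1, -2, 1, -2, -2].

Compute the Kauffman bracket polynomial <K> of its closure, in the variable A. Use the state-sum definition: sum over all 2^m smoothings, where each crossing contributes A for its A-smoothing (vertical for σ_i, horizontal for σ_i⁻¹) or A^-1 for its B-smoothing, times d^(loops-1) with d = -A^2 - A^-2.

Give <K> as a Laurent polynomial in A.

Braid: s1 s1 s2^-1 s1 s2^-1 s2^-1 on 3 strands, 6 crossings.
Writhe w = (#positive) - (#negative) = 3 - 3 = 0.
Computing the Kauffman bracket via state sum. There are 2^6 = 64 states.
Each crossing splits two ways (0=vertical, 1=horizontal). The state's weight is A^(#A-smoothings - #B-smoothings) * d^(loops - 1).
Tabulate the states by total A-exponent and number of loops L (A-exp: L × count):
  A^6: L=4 ×1
  A^4: L=3 ×6
  A^2: L=2 ×14, L=4 ×1
  A^0: L=1 ×13, L=3 ×7
  A^-2: L=2 ×14, L=4 ×1
  A^-4: L=3 ×6
  A^-6: L=4 ×1
Each group contributes A^e * Σ count * d^(L-1):
Powers of d = -A^2 - A^-2: d^2 = A^4 + 2 + A^-4; d^3 = -A^6 - 3*A^2 - 3*A^-2 - A^-6.
  A^6 * (d^3) = -A^12 - 3*A^8 - 3*A^4 - 1
  A^4 * (6*d^2) = 6*A^8 + 12*A^4 + 6
  A^2 * (14*d + d^3) = -A^8 - 17*A^4 - 17 - A^-4
  A^0 * (13 + 7*d^2) = 7*A^4 + 27 + 7*A^-4
  A^-2 * (14*d + d^3) = -A^4 - 17 - 17*A^-4 - A^-8
  A^-4 * (6*d^2) = 6 + 12*A^-4 + 6*A^-8
  A^-6 * (d^3) = -1 - 3*A^-4 - 3*A^-8 - A^-12
Summing the groups: <K> = -A^12 + 2*A^8 - 2*A^4 + 3 - 2*A^-4 + 2*A^-8 - A^-12

Answer: -A^12 + 2*A^8 - 2*A^4 + 3 - 2*A^-4 + 2*A^-8 - A^-12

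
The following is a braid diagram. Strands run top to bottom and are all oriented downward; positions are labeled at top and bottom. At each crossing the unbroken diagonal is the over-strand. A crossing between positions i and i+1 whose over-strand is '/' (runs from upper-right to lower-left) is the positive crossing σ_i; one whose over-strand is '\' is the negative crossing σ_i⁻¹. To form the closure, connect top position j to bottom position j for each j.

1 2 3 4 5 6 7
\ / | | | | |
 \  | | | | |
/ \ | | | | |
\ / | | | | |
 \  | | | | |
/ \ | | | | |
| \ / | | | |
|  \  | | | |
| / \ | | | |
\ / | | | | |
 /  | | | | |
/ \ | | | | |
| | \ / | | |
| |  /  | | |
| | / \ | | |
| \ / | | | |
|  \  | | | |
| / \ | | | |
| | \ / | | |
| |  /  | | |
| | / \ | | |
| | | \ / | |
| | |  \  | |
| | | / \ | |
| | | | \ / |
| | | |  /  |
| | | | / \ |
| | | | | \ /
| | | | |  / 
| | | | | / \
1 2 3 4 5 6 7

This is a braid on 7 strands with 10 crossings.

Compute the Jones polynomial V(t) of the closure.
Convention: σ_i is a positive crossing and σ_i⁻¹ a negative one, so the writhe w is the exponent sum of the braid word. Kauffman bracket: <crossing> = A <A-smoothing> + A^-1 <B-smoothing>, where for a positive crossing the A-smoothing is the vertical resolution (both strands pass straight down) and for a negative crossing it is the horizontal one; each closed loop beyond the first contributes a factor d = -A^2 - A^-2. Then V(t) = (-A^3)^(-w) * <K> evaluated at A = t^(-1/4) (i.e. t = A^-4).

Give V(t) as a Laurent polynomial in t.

Reading the diagram top to bottom ('/'-over between positions i,i+1 = s_i, '\'-over = s_i^-1): braid word = s1^-1 s1^-1 s2^-1 s1 s3 s2^-1 s3 s4^-1 s5 s6.
The presented braid s1^-1 s1^-1 s2^-1 s1 s3 s2^-1 s3 s4^-1 s5 s6 on 7 strands reduces by inverse Markov moves (closure unchanged at each step):
  Destabilize: the word has the form β·s6 where s6 occurs only as the final letter (β ∈ B_6); drop it and the last strand → 6 strands.
  Destabilize: the word has the form β·s5 where s5 occurs only as the final letter (β ∈ B_5); drop it and the last strand → 5 strands.
  Destabilize: the word has the form β·s4^-1 where s4^-1 occurs only as the final letter (β ∈ B_4); drop it and the last strand → 4 strands.
Reduced to β = s1^-1 s1^-1 s2^-1 s1 s3 s2^-1 s3 on 4 strands, 7 crossings.
Compute on β:
Braid: s1^-1 s1^-1 s2^-1 s1 s3 s2^-1 s3 on 4 strands, 7 crossings.
Writhe w = (#positive) - (#negative) = 3 - 4 = -1.
Enumerate smoothing states for the bracket polynomial. There are 2^7 = 128 states.
Smooth each crossing (0=||, 1=⌣⌢); contribution A^(Σ sign_k(1-2s_k)) * d^(L-1).
Tabulate the states by total A-exponent and number of loops L (A-exp: L × count):
  A^7: L=4 ×1
  A^5: L=3 ×7
  A^3: L=2 ×17, L=4 ×4
  A^1: L=1 ×14, L=3 ×20, L=5 ×1
  A^-1: L=2 ×27, L=4 ×8
  A^-3: L=1 ×5, L=3 ×15, L=5 ×1
  A^-5: L=2 ×4, L=4 ×3
  A^-7: L=3 ×1
Each group contributes A^e * Σ count * d^(L-1):
Powers of d = -A^2 - A^-2: d^2 = A^4 + 2 + A^-4; d^3 = -A^6 - 3*A^2 - 3*A^-2 - A^-6; d^4 = A^8 + 4*A^4 + 6 + 4*A^-4 + A^-8.
  A^7 * (d^3) = -A^13 - 3*A^9 - 3*A^5 - A
  A^5 * (7*d^2) = 7*A^9 + 14*A^5 + 7*A
  A^3 * (17*d + 4*d^3) = -4*A^9 - 29*A^5 - 29*A - 4*A^-3
  A^1 * (14 + 20*d^2 + d^4) = A^9 + 24*A^5 + 60*A + 24*A^-3 + A^-7
  A^-1 * (27*d + 8*d^3) = -8*A^5 - 51*A - 51*A^-3 - 8*A^-7
  A^-3 * (5 + 15*d^2 + d^4) = A^5 + 19*A + 41*A^-3 + 19*A^-7 + A^-11
  A^-5 * (4*d + 3*d^3) = -3*A - 13*A^-3 - 13*A^-7 - 3*A^-11
  A^-7 * (d^2) = A^-3 + 2*A^-7 + A^-11
Summing the groups: <K> = -A^13 + A^9 - A^5 + 2*A - 2*A^-3 + A^-7 - A^-11
Normalise by the writhe: (-A^3)^(-w) = (-A^3)^(1) = -A^3, so f(A) = -A^3 * <K> = A^16 - A^12 + A^8 - 2*A^4 + 2 - A^-4 + A^-8.
Substitute A = t^(-1/4), i.e. A^e → t^(-e/4): V(t) = t^2 - t + 2 - 2*t^-1 + t^-2 - t^-3 + t^-4

Answer: t^2 - t + 2 - 2*t^-1 + t^-2 - t^-3 + t^-4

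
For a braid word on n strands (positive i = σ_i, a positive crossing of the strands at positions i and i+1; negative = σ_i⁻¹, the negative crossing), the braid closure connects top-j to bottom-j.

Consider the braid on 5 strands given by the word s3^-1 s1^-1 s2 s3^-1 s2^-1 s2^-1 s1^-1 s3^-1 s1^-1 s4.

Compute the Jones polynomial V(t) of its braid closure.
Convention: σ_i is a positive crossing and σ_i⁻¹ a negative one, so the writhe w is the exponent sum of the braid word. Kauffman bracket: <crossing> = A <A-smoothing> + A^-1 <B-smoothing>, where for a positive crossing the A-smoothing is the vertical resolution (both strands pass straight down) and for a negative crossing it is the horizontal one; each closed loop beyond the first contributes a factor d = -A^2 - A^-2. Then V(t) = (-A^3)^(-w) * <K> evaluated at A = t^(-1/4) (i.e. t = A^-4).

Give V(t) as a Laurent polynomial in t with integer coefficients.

t^-2 - t^-3 + 3*t^-4 - 3*t^-5 + 4*t^-6 - 4*t^-7 + 2*t^-8 - 2*t^-9 + t^-10

Derivation:
The presented braid s3^-1 s1^-1 s2 s3^-1 s2^-1 s2^-1 s1^-1 s3^-1 s1^-1 s4 on 5 strands reduces by inverse Markov moves (closure unchanged at each step):
  Destabilize: the word has the form β·s4 where s4 occurs only as the final letter (β ∈ B_4); drop it and the last strand → 4 strands.
Reduced to β = s3^-1 s1^-1 s2 s3^-1 s2^-1 s2^-1 s1^-1 s3^-1 s1^-1 on 4 strands, 9 crossings.
Compute on β:
Braid: s3^-1 s1^-1 s2 s3^-1 s2^-1 s2^-1 s1^-1 s3^-1 s1^-1 on 4 strands, 9 crossings.
Writhe w = (#positive) - (#negative) = 1 - 8 = -7.
Enumerate smoothing states for the bracket polynomial. There are 2^9 = 512 states.
Smooth each crossing (0=||, 1=⌣⌢); contribution A^(Σ sign_k(1-2s_k)) * d^(L-1).
Tabulate the states by total A-exponent and number of loops L (A-exp: L × count):
  A^9: L=6 ×1
  A^7: L=5 ×9
  A^5: L=4 ×34, L=6 ×2
  A^3: L=3 ×67, L=5 ×17
  A^1: L=2 ×69, L=4 ×56, L=6 ×1
  A^-1: L=1 ×30, L=3 ×88, L=5 ×8
  A^-3: L=2 ×61, L=4 ×23
  A^-5: L=1 ×9, L=3 ×26, L=5 ×1
  A^-7: L=2 ×6, L=4 ×3
  A^-9: L=3 ×1
Each group contributes A^e * Σ count * d^(L-1):
Powers of d = -A^2 - A^-2: d^2 = A^4 + 2 + A^-4; d^3 = -A^6 - 3*A^2 - 3*A^-2 - A^-6; d^4 = A^8 + 4*A^4 + 6 + 4*A^-4 + A^-8; d^5 = -A^10 - 5*A^6 - 10*A^2 - 10*A^-2 - 5*A^-6 - A^-10.
  A^9 * (d^5) = -A^19 - 5*A^15 - 10*A^11 - 10*A^7 - 5*A^3 - A^-1
  A^7 * (9*d^4) = 9*A^15 + 36*A^11 + 54*A^7 + 36*A^3 + 9*A^-1
  A^5 * (34*d^3 + 2*d^5) = -2*A^15 - 44*A^11 - 122*A^7 - 122*A^3 - 44*A^-1 - 2*A^-5
  A^3 * (67*d^2 + 17*d^4) = 17*A^11 + 135*A^7 + 236*A^3 + 135*A^-1 + 17*A^-5
  A^1 * (69*d + 56*d^3 + d^5) = -A^11 - 61*A^7 - 247*A^3 - 247*A^-1 - 61*A^-5 - A^-9
  A^-1 * (30 + 88*d^2 + 8*d^4) = 8*A^7 + 120*A^3 + 254*A^-1 + 120*A^-5 + 8*A^-9
  A^-3 * (61*d + 23*d^3) = -23*A^3 - 130*A^-1 - 130*A^-5 - 23*A^-9
  A^-5 * (9 + 26*d^2 + d^4) = A^3 + 30*A^-1 + 67*A^-5 + 30*A^-9 + A^-13
  A^-7 * (6*d + 3*d^3) = -3*A^-1 - 15*A^-5 - 15*A^-9 - 3*A^-13
  A^-9 * (d^2) = A^-5 + 2*A^-9 + A^-13
Summing the groups: <K> = -A^19 + 2*A^15 - 2*A^11 + 4*A^7 - 4*A^3 + 3*A^-1 - 3*A^-5 + A^-9 - A^-13
Normalise by the writhe: (-A^3)^(-w) = (-A^3)^(7) = -A^21, so f(A) = -A^21 * <K> = A^40 - 2*A^36 + 2*A^32 - 4*A^28 + 4*A^24 - 3*A^20 + 3*A^16 - A^12 + A^8.
Substitute A = t^(-1/4), i.e. A^e → t^(-e/4): V(t) = t^-2 - t^-3 + 3*t^-4 - 3*t^-5 + 4*t^-6 - 4*t^-7 + 2*t^-8 - 2*t^-9 + t^-10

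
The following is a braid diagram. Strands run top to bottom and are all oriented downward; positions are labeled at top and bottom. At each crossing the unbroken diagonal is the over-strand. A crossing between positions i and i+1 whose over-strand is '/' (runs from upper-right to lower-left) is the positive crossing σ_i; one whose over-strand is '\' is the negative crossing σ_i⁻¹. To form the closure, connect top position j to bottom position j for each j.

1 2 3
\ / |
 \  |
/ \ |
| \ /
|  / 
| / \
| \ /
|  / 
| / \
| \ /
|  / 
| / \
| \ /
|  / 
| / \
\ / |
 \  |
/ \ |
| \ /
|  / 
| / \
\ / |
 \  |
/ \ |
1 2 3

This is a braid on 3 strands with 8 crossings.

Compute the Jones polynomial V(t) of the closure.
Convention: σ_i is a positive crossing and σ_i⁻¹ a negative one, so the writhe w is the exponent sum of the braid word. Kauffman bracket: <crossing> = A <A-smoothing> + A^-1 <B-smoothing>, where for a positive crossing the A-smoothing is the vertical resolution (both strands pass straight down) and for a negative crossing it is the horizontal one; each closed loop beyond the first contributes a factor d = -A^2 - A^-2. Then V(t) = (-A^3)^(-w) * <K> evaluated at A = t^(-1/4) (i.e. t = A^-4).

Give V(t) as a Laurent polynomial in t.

-t^6 + 2*t^5 - 3*t^4 + 4*t^3 - 4*t^2 + 4*t - 2 + 2*t^-1 - t^-2

Derivation:
Reading the diagram top to bottom ('/'-over between positions i,i+1 = s_i, '\'-over = s_i^-1): braid word = s1^-1 s2 s2 s2 s2 s1^-1 s2 s1^-1.
Braid: s1^-1 s2 s2 s2 s2 s1^-1 s2 s1^-1 on 3 strands, 8 crossings.
Writhe w = (#positive) - (#negative) = 5 - 3 = 2.
Computing the Kauffman bracket via state sum. There are 2^8 = 256 states.
Smooth each crossing (0=||, 1=⌣⌢); contribution A^(Σ sign_k(1-2s_k)) * d^(L-1).
Tabulate the states by total A-exponent and number of loops L (A-exp: L × count):
  A^8: L=4 ×1
  A^6: L=3 ×8
  A^4: L=2 ×22, L=4 ×6
  A^2: L=1 ×23, L=3 ×29, L=5 ×4
  A^0: L=2 ×47, L=4 ×22, L=6 ×1
  A^-2: L=3 ×48, L=5 ×8
  A^-4: L=4 ×27, L=6 ×1
  A^-6: L=5 ×8
  A^-8: L=6 ×1
Each group contributes A^e * Σ count * d^(L-1):
Powers of d = -A^2 - A^-2: d^2 = A^4 + 2 + A^-4; d^3 = -A^6 - 3*A^2 - 3*A^-2 - A^-6; d^4 = A^8 + 4*A^4 + 6 + 4*A^-4 + A^-8; d^5 = -A^10 - 5*A^6 - 10*A^2 - 10*A^-2 - 5*A^-6 - A^-10.
  A^8 * (d^3) = -A^14 - 3*A^10 - 3*A^6 - A^2
  A^6 * (8*d^2) = 8*A^10 + 16*A^6 + 8*A^2
  A^4 * (22*d + 6*d^3) = -6*A^10 - 40*A^6 - 40*A^2 - 6*A^-2
  A^2 * (23 + 29*d^2 + 4*d^4) = 4*A^10 + 45*A^6 + 105*A^2 + 45*A^-2 + 4*A^-6
  A^0 * (47*d + 22*d^3 + d^5) = -A^10 - 27*A^6 - 123*A^2 - 123*A^-2 - 27*A^-6 - A^-10
  A^-2 * (48*d^2 + 8*d^4) = 8*A^6 + 80*A^2 + 144*A^-2 + 80*A^-6 + 8*A^-10
  A^-4 * (27*d^3 + d^5) = -A^6 - 32*A^2 - 91*A^-2 - 91*A^-6 - 32*A^-10 - A^-14
  A^-6 * (8*d^4) = 8*A^2 + 32*A^-2 + 48*A^-6 + 32*A^-10 + 8*A^-14
  A^-8 * (d^5) = -A^2 - 5*A^-2 - 10*A^-6 - 10*A^-10 - 5*A^-14 - A^-18
Summing the groups: <K> = -A^14 + 2*A^10 - 2*A^6 + 4*A^2 - 4*A^-2 + 4*A^-6 - 3*A^-10 + 2*A^-14 - A^-18
Normalise by the writhe: (-A^3)^(-w) = (-A^3)^(-2) = A^-6, so f(A) = A^-6 * <K> = -A^8 + 2*A^4 - 2 + 4*A^-4 - 4*A^-8 + 4*A^-12 - 3*A^-16 + 2*A^-20 - A^-24.
Substitute A = t^(-1/4), i.e. A^e → t^(-e/4): V(t) = -t^6 + 2*t^5 - 3*t^4 + 4*t^3 - 4*t^2 + 4*t - 2 + 2*t^-1 - t^-2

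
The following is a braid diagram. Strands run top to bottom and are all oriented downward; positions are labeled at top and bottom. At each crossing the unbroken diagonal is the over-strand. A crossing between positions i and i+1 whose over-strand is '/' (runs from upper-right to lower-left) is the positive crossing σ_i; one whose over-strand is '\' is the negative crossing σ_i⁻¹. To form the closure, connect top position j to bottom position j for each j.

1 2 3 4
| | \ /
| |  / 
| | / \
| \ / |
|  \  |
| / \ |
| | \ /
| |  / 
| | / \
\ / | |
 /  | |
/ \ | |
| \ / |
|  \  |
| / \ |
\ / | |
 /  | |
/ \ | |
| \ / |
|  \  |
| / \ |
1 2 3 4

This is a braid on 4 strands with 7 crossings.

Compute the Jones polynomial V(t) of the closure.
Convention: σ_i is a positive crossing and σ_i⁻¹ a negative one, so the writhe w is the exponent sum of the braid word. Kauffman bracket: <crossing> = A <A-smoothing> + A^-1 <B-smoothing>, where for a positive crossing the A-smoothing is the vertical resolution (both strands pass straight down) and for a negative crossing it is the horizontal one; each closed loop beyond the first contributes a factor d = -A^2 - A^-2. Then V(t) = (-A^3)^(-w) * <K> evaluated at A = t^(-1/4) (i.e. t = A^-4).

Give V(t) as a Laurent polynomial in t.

t^4 - 2*t^3 + 3*t^2 - 4*t + 4 - 3*t^-1 + 3*t^-2 - t^-3

Derivation:
Reading the diagram top to bottom ('/'-over between positions i,i+1 = s_i, '\'-over = s_i^-1): braid word = s3 s2^-1 s3 s1 s2^-1 s1 s2^-1.
Braid: s3 s2^-1 s3 s1 s2^-1 s1 s2^-1 on 4 strands, 7 crossings.
Writhe w = (#positive) - (#negative) = 4 - 3 = 1.
State-sum expansion of <K>. There are 2^7 = 128 states.
Each crossing splits two ways (0=vertical, 1=horizontal). The state's weight is A^(#A-smoothings - #B-smoothings) * d^(loops - 1).
Tabulate the states by total A-exponent and number of loops L (A-exp: L × count):
  A^7: L=5 ×1
  A^5: L=4 ×7
  A^3: L=3 ×21
  A^1: L=2 ×32, L=4 ×3
  A^-1: L=1 ×21, L=3 ×14
  A^-3: L=2 ×19, L=4 ×2
  A^-5: L=3 ×7
  A^-7: L=4 ×1
Each group contributes A^e * Σ count * d^(L-1):
Powers of d = -A^2 - A^-2: d^2 = A^4 + 2 + A^-4; d^3 = -A^6 - 3*A^2 - 3*A^-2 - A^-6; d^4 = A^8 + 4*A^4 + 6 + 4*A^-4 + A^-8.
  A^7 * (d^4) = A^15 + 4*A^11 + 6*A^7 + 4*A^3 + A^-1
  A^5 * (7*d^3) = -7*A^11 - 21*A^7 - 21*A^3 - 7*A^-1
  A^3 * (21*d^2) = 21*A^7 + 42*A^3 + 21*A^-1
  A^1 * (32*d + 3*d^3) = -3*A^7 - 41*A^3 - 41*A^-1 - 3*A^-5
  A^-1 * (21 + 14*d^2) = 14*A^3 + 49*A^-1 + 14*A^-5
  A^-3 * (19*d + 2*d^3) = -2*A^3 - 25*A^-1 - 25*A^-5 - 2*A^-9
  A^-5 * (7*d^2) = 7*A^-1 + 14*A^-5 + 7*A^-9
  A^-7 * (d^3) = -A^-1 - 3*A^-5 - 3*A^-9 - A^-13
Summing the groups: <K> = A^15 - 3*A^11 + 3*A^7 - 4*A^3 + 4*A^-1 - 3*A^-5 + 2*A^-9 - A^-13
Normalise by the writhe: (-A^3)^(-w) = (-A^3)^(-1) = -A^-3, so f(A) = -A^-3 * <K> = -A^12 + 3*A^8 - 3*A^4 + 4 - 4*A^-4 + 3*A^-8 - 2*A^-12 + A^-16.
Substitute A = t^(-1/4), i.e. A^e → t^(-e/4): V(t) = t^4 - 2*t^3 + 3*t^2 - 4*t + 4 - 3*t^-1 + 3*t^-2 - t^-3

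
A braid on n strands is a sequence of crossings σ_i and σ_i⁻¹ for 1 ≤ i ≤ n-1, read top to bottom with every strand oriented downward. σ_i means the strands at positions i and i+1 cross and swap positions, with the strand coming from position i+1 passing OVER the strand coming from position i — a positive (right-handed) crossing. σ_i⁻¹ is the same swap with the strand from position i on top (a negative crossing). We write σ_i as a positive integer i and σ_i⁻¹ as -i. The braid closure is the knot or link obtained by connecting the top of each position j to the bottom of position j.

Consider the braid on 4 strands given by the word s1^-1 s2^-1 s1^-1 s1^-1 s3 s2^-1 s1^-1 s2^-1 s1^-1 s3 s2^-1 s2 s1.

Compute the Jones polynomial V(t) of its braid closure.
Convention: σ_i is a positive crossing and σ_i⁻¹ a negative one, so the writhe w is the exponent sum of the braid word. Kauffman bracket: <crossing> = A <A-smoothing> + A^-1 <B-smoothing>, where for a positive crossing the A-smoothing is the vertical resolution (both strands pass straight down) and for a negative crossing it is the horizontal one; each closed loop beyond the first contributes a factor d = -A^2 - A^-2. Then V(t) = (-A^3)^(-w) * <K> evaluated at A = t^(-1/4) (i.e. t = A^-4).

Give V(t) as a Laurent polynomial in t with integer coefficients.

The presented braid s1^-1 s2^-1 s1^-1 s1^-1 s3 s2^-1 s1^-1 s2^-1 s1^-1 s3 s2^-1 s2 s1 on 4 strands reduces by inverse Markov moves (closure unchanged at each step):
  Deconjugate: the word is γ·β·γ⁻¹ with γ = s1^-1 s2^-1 (prefix) and γ⁻¹ = s2 s1 (suffix); strip both.
Reduced to β = s1^-1 s1^-1 s3 s2^-1 s1^-1 s2^-1 s1^-1 s3 s2^-1 on 4 strands, 9 crossings.
Compute on β:
Braid: s1^-1 s1^-1 s3 s2^-1 s1^-1 s2^-1 s1^-1 s3 s2^-1 on 4 strands, 9 crossings.
Writhe w = (#positive) - (#negative) = 2 - 7 = -5.
Computing the Kauffman bracket via state sum. There are 2^9 = 512 states.
Each crossing splits two ways (0=vertical, 1=horizontal). The state's weight is A^(#A-smoothings - #B-smoothings) * d^(loops - 1).
Tabulate the states by total A-exponent and number of loops L (A-exp: L × count):
  A^9: L=3 ×1
  A^7: L=2 ×4, L=4 ×5
  A^5: L=1 ×4, L=3 ×26, L=5 ×6
  A^3: L=2 ×43, L=4 ×40, L=6 ×1
  A^1: L=1 ×23, L=3 ×92, L=5 ×11
  A^-1: L=2 ×91, L=4 ×34, L=6 ×1
  A^-3: L=1 ×32, L=3 ×48, L=5 ×4
  A^-5: L=2 ×28, L=4 ×8
  A^-7: L=3 ×9
  A^-9: L=4 ×1
Each group contributes A^e * Σ count * d^(L-1):
Powers of d = -A^2 - A^-2: d^2 = A^4 + 2 + A^-4; d^3 = -A^6 - 3*A^2 - 3*A^-2 - A^-6; d^4 = A^8 + 4*A^4 + 6 + 4*A^-4 + A^-8; d^5 = -A^10 - 5*A^6 - 10*A^2 - 10*A^-2 - 5*A^-6 - A^-10.
  A^9 * (d^2) = A^13 + 2*A^9 + A^5
  A^7 * (4*d + 5*d^3) = -5*A^13 - 19*A^9 - 19*A^5 - 5*A
  A^5 * (4 + 26*d^2 + 6*d^4) = 6*A^13 + 50*A^9 + 92*A^5 + 50*A + 6*A^-3
  A^3 * (43*d + 40*d^3 + d^5) = -A^13 - 45*A^9 - 173*A^5 - 173*A - 45*A^-3 - A^-7
  A^1 * (23 + 92*d^2 + 11*d^4) = 11*A^9 + 136*A^5 + 273*A + 136*A^-3 + 11*A^-7
  A^-1 * (91*d + 34*d^3 + d^5) = -A^9 - 39*A^5 - 203*A - 203*A^-3 - 39*A^-7 - A^-11
  A^-3 * (32 + 48*d^2 + 4*d^4) = 4*A^5 + 64*A + 152*A^-3 + 64*A^-7 + 4*A^-11
  A^-5 * (28*d + 8*d^3) = -8*A - 52*A^-3 - 52*A^-7 - 8*A^-11
  A^-7 * (9*d^2) = 9*A^-3 + 18*A^-7 + 9*A^-11
  A^-9 * (d^3) = -A^-3 - 3*A^-7 - 3*A^-11 - A^-15
Summing the groups: <K> = A^13 - 2*A^9 + 2*A^5 - 2*A + 2*A^-3 - 2*A^-7 + A^-11 - A^-15
Normalise by the writhe: (-A^3)^(-w) = (-A^3)^(5) = -A^15, so f(A) = -A^15 * <K> = -A^28 + 2*A^24 - 2*A^20 + 2*A^16 - 2*A^12 + 2*A^8 - A^4 + 1.
Substitute A = t^(-1/4), i.e. A^e → t^(-e/4): V(t) = 1 - t^-1 + 2*t^-2 - 2*t^-3 + 2*t^-4 - 2*t^-5 + 2*t^-6 - t^-7

Answer: 1 - t^-1 + 2*t^-2 - 2*t^-3 + 2*t^-4 - 2*t^-5 + 2*t^-6 - t^-7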